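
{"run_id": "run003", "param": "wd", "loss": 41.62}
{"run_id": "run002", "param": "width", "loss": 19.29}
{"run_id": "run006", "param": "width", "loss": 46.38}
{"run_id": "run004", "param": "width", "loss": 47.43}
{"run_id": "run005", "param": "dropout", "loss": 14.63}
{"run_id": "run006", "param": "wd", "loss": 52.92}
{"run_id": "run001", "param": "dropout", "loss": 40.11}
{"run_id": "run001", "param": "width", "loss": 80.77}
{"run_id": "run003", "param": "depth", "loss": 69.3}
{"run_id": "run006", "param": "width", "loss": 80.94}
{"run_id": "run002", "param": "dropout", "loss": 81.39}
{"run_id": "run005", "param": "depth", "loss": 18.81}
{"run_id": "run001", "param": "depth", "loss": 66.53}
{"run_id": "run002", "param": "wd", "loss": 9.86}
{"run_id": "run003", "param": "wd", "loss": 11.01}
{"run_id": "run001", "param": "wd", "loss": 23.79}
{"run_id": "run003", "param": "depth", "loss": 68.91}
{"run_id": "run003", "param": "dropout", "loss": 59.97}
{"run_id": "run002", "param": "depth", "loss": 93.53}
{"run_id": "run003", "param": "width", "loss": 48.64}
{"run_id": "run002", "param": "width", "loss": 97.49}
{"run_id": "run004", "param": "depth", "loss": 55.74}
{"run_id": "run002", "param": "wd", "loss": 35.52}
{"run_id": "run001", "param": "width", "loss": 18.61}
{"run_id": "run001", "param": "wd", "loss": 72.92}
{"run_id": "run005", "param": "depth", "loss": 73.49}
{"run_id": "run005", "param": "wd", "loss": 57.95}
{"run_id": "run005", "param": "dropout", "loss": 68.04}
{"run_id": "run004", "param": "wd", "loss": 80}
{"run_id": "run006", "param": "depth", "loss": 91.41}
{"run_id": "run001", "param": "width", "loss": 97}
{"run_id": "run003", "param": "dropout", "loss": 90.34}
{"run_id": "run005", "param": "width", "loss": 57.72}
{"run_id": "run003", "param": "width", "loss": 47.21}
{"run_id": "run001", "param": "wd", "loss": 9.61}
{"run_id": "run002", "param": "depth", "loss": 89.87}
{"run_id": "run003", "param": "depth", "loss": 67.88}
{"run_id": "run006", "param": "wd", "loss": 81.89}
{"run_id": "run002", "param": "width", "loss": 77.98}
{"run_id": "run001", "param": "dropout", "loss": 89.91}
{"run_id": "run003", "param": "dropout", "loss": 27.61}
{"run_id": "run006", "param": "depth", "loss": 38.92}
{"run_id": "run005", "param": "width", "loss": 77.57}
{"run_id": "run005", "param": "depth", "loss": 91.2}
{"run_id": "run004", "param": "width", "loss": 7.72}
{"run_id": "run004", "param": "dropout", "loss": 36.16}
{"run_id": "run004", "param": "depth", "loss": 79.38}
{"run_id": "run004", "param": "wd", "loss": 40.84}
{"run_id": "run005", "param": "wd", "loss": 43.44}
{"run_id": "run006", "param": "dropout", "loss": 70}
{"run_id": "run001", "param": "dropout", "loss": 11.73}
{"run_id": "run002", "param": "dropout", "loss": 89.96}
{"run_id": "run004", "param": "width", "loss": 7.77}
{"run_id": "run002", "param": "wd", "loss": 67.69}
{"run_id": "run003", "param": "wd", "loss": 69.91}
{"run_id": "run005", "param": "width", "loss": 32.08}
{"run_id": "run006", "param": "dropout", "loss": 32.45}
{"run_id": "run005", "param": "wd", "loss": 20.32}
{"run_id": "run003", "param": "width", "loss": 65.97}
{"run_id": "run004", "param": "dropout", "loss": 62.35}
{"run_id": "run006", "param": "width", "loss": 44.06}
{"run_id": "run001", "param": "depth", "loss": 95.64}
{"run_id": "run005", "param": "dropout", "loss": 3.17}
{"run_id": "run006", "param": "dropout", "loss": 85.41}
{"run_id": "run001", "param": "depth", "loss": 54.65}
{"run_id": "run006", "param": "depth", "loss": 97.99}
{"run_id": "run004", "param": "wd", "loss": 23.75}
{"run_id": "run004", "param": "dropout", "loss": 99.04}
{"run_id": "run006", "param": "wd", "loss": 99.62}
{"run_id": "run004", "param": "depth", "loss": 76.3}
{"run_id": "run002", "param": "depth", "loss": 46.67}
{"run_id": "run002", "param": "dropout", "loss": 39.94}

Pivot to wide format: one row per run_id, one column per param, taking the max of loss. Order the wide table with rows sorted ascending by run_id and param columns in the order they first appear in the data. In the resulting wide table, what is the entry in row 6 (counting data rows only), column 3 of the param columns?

85.41

With rows sorted ascending by run_id, row 6 is run_id=run006. param columns in first-appearance order: wd, width, dropout, depth; column 3 is dropout.
Long rows with run_id=run006, param=dropout: max(70, 32.45, 85.41) = 85.41.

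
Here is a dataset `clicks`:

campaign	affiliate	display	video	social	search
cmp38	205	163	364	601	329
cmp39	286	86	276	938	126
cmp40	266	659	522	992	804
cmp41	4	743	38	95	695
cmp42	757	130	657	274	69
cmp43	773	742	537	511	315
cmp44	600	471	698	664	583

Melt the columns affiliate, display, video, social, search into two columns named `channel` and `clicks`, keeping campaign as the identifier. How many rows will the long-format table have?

7 campaign values × 5 melted columns = 35 rows.

35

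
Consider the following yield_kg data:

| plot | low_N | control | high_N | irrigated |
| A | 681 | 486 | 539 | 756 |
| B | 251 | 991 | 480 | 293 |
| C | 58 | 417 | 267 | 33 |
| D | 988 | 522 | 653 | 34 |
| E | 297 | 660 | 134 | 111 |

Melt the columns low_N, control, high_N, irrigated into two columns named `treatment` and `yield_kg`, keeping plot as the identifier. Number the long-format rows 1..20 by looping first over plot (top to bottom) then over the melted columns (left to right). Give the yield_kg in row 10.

417

20 rows total (5 × 4). Row 10: index ⌊(10-1)/4⌋ = 2 into plot → C; (10-1) mod 4 = 1 into the melted columns → control.
So row 10 is (C, control, 417); yield_kg = 417.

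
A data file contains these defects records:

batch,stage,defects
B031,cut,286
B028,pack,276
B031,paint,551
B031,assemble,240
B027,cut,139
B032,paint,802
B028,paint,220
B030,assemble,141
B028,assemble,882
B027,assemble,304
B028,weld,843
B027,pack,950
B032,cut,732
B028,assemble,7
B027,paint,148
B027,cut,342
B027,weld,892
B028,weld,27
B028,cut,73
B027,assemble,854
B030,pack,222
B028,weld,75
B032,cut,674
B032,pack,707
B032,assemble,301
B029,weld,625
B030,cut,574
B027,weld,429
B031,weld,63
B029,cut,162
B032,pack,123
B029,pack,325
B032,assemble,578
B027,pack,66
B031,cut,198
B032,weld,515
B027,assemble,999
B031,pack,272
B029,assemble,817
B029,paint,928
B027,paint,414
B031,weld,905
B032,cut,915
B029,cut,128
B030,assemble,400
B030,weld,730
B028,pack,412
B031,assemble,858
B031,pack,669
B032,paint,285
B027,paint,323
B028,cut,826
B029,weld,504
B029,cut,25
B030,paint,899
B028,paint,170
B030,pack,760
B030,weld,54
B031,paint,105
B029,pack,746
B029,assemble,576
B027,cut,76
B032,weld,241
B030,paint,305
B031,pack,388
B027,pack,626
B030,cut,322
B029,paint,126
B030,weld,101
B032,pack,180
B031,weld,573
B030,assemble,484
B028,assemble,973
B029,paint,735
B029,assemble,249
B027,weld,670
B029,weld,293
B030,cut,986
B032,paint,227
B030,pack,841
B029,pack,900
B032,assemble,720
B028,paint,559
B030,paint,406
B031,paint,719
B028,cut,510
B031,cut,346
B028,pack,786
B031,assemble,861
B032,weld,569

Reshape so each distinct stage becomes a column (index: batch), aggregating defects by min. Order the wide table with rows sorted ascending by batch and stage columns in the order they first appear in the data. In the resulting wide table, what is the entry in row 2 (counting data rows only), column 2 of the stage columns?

With rows sorted ascending by batch, row 2 is batch=B028. stage columns in first-appearance order: cut, pack, paint, assemble, weld; column 2 is pack.
Long rows with batch=B028, stage=pack: min(276, 412, 786) = 276.

276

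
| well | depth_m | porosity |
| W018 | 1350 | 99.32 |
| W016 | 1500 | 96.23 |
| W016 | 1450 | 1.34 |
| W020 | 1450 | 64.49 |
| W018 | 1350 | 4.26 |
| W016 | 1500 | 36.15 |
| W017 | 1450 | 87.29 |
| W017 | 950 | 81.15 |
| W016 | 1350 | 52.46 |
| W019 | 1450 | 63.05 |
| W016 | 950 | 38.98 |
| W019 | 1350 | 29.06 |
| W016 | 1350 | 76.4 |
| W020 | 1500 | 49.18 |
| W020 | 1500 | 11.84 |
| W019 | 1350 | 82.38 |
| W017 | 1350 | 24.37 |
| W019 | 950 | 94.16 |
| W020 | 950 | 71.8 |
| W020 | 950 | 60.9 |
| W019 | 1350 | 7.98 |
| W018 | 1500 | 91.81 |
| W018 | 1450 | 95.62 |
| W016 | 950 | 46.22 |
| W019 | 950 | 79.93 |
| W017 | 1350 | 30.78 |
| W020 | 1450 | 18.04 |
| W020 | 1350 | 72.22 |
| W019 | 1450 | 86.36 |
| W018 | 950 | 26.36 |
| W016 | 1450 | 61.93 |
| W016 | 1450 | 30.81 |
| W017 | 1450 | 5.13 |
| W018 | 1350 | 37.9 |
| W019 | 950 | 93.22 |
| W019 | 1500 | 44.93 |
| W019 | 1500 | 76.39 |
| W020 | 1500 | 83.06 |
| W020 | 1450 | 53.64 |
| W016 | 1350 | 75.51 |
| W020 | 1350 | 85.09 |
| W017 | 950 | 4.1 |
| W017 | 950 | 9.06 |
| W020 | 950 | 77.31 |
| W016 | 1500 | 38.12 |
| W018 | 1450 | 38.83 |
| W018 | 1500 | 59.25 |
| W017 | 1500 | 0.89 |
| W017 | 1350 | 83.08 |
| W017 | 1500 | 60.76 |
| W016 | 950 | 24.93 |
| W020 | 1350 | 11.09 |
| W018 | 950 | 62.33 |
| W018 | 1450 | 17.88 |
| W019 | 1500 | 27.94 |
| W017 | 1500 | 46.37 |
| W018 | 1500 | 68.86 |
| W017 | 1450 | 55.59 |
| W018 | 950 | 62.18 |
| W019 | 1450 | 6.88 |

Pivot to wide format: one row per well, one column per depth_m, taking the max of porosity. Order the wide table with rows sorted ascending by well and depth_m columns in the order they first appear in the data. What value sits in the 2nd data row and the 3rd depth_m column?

87.29

With rows sorted ascending by well, row 2 is well=W017. depth_m columns in first-appearance order: 1350, 1500, 1450, 950; column 3 is 1450.
Long rows with well=W017, depth_m=1450: max(87.29, 5.13, 55.59) = 87.29.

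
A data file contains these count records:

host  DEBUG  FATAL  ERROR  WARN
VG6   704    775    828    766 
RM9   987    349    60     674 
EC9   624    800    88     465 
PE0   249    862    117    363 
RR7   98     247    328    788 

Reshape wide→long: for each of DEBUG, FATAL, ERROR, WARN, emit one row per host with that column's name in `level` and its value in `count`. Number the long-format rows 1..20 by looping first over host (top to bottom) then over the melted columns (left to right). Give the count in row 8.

20 rows total (5 × 4). Row 8: index ⌊(8-1)/4⌋ = 1 into host → RM9; (8-1) mod 4 = 3 into the melted columns → WARN.
So row 8 is (RM9, WARN, 674); count = 674.

674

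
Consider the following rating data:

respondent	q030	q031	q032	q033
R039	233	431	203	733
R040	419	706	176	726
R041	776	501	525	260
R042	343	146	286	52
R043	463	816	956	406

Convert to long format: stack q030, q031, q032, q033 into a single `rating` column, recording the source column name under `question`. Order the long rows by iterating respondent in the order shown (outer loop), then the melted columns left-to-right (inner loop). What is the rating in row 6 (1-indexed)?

706

20 rows total (5 × 4). Row 6: index ⌊(6-1)/4⌋ = 1 into respondent → R040; (6-1) mod 4 = 1 into the melted columns → q031.
So row 6 is (R040, q031, 706); rating = 706.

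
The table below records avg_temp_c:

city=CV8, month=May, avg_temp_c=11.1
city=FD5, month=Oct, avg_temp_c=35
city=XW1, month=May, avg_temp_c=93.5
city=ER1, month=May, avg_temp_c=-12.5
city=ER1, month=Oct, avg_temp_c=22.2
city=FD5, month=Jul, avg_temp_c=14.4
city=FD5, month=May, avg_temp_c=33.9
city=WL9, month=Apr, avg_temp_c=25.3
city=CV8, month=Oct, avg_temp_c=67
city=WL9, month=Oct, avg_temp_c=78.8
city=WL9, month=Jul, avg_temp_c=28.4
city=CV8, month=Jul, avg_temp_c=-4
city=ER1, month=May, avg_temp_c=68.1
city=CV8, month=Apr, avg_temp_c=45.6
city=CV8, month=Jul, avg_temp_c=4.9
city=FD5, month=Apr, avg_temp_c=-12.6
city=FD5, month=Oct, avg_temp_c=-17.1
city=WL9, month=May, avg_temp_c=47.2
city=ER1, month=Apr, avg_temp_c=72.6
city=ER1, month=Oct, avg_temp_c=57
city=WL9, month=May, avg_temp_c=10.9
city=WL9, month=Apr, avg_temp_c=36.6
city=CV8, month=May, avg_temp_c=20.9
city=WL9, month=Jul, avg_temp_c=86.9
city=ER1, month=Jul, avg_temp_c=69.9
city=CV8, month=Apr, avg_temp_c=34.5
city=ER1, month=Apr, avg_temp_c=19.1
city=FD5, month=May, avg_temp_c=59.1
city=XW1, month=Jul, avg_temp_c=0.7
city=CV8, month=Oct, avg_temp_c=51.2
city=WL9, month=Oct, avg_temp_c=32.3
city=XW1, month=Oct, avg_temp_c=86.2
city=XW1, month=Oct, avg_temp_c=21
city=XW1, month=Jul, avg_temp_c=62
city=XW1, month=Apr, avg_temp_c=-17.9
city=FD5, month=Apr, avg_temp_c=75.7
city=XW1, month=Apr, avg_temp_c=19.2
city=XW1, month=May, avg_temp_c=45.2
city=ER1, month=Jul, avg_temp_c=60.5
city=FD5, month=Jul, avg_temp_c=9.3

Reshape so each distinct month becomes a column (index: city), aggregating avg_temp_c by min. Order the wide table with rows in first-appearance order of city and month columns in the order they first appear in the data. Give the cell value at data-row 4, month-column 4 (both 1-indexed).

With rows in first-appearance order of city, row 4 is city=ER1. month columns in first-appearance order: May, Oct, Jul, Apr; column 4 is Apr.
Long rows with city=ER1, month=Apr: min(72.6, 19.1) = 19.1.

19.1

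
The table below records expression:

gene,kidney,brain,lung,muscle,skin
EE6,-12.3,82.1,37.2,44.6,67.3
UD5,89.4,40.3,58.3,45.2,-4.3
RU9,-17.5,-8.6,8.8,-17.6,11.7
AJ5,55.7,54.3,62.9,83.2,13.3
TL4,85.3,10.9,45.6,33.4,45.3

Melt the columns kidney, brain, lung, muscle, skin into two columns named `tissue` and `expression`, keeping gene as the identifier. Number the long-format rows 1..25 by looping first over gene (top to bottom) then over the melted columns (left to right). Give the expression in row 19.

83.2

25 rows total (5 × 5). Row 19: index ⌊(19-1)/5⌋ = 3 into gene → AJ5; (19-1) mod 5 = 3 into the melted columns → muscle.
So row 19 is (AJ5, muscle, 83.2); expression = 83.2.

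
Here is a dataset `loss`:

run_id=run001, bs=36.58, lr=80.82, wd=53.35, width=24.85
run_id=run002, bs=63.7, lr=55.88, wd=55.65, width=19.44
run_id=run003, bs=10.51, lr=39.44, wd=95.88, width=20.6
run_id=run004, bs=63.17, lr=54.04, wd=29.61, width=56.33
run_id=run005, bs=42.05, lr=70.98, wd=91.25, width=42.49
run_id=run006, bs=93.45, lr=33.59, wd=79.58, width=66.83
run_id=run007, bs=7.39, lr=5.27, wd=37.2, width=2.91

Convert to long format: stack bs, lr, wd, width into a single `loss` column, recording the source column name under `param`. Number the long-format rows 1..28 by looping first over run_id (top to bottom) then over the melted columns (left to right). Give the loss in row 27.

28 rows total (7 × 4). Row 27: index ⌊(27-1)/4⌋ = 6 into run_id → run007; (27-1) mod 4 = 2 into the melted columns → wd.
So row 27 is (run007, wd, 37.2); loss = 37.2.

37.2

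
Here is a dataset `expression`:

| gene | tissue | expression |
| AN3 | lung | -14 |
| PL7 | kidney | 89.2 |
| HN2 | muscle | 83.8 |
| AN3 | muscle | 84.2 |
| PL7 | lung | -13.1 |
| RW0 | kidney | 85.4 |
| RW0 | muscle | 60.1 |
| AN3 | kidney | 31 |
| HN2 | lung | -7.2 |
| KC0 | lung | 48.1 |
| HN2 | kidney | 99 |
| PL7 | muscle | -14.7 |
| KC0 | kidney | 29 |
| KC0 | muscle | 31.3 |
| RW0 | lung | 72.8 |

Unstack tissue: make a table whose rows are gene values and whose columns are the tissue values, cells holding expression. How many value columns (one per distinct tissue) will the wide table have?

3 distinct tissue values: kidney, muscle, lung.

3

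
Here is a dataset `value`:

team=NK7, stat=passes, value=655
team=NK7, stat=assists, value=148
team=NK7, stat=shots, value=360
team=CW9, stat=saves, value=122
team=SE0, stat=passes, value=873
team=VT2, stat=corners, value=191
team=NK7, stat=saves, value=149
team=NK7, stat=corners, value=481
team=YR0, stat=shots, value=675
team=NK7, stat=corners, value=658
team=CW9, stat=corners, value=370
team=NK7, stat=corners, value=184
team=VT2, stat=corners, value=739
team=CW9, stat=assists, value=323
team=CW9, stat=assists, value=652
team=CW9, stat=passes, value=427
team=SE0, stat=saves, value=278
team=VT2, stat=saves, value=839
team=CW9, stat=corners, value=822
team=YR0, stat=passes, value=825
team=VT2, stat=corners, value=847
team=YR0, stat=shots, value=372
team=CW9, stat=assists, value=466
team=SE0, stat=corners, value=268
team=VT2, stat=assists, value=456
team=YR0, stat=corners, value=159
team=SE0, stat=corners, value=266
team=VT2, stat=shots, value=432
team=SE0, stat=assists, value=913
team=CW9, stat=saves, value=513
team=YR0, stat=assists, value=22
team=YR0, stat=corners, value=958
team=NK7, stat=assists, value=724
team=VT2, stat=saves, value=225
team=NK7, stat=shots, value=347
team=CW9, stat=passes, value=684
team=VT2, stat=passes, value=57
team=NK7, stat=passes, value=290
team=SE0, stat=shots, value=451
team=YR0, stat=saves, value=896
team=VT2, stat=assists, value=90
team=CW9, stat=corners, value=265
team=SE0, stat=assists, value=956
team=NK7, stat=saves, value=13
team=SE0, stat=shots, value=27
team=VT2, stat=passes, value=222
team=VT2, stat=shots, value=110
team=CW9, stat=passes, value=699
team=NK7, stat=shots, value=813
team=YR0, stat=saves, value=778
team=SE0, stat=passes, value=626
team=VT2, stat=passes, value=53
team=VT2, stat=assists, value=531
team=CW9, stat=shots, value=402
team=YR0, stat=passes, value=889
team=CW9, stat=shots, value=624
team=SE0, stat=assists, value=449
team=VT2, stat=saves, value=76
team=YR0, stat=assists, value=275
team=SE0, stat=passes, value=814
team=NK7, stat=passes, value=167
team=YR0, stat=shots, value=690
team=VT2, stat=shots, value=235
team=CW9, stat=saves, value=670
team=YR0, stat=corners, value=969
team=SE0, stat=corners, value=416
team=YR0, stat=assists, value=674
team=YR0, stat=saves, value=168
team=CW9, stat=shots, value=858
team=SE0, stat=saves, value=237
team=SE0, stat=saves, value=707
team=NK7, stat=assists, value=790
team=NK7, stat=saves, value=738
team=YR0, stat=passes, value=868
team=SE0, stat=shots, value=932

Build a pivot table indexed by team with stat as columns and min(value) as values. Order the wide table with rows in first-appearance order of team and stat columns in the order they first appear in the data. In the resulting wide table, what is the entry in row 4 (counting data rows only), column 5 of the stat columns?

With rows in first-appearance order of team, row 4 is team=VT2. stat columns in first-appearance order: passes, assists, shots, saves, corners; column 5 is corners.
Long rows with team=VT2, stat=corners: min(191, 739, 847) = 191.

191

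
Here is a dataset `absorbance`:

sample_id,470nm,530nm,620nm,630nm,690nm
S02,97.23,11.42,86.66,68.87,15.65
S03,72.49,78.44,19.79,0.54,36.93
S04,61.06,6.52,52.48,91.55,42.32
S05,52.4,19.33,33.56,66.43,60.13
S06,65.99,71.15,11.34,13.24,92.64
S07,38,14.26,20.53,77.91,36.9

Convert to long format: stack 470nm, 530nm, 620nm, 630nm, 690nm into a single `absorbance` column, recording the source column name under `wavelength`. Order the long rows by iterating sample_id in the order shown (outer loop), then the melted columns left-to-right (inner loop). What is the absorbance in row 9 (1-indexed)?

30 rows total (6 × 5). Row 9: index ⌊(9-1)/5⌋ = 1 into sample_id → S03; (9-1) mod 5 = 3 into the melted columns → 630nm.
So row 9 is (S03, 630nm, 0.54); absorbance = 0.54.

0.54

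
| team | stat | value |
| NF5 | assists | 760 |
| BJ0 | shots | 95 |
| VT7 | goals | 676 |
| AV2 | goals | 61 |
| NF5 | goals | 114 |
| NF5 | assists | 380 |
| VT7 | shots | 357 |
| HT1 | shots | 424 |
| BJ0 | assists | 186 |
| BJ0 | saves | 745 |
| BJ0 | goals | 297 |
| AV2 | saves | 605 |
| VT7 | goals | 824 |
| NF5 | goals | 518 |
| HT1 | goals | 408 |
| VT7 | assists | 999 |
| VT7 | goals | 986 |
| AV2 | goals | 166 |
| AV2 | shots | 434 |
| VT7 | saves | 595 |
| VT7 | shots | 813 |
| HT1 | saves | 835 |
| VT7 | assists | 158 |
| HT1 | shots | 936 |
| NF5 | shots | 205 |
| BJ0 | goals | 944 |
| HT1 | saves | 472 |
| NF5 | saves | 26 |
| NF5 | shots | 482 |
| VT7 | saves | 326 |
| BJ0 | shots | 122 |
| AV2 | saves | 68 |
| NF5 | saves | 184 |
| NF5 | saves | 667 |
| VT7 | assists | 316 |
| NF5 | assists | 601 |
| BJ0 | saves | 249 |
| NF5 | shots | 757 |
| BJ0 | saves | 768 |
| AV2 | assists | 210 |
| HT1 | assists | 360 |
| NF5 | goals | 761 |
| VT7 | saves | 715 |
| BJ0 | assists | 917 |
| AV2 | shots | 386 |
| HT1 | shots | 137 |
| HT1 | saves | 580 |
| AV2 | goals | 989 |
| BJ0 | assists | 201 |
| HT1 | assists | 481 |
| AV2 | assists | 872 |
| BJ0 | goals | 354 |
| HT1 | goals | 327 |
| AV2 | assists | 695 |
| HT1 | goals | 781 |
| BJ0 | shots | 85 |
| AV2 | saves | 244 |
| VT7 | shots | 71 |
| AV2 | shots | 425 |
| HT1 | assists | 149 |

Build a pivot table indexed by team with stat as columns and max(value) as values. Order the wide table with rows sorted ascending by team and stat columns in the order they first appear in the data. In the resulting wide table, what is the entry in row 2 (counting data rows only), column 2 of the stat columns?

122

With rows sorted ascending by team, row 2 is team=BJ0. stat columns in first-appearance order: assists, shots, goals, saves; column 2 is shots.
Long rows with team=BJ0, stat=shots: max(95, 122, 85) = 122.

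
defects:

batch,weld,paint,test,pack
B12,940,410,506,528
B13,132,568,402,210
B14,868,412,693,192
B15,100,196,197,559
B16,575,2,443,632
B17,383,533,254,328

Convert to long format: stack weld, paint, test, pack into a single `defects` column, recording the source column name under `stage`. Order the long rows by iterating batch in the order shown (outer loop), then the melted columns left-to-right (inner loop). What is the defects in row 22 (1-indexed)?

533

24 rows total (6 × 4). Row 22: index ⌊(22-1)/4⌋ = 5 into batch → B17; (22-1) mod 4 = 1 into the melted columns → paint.
So row 22 is (B17, paint, 533); defects = 533.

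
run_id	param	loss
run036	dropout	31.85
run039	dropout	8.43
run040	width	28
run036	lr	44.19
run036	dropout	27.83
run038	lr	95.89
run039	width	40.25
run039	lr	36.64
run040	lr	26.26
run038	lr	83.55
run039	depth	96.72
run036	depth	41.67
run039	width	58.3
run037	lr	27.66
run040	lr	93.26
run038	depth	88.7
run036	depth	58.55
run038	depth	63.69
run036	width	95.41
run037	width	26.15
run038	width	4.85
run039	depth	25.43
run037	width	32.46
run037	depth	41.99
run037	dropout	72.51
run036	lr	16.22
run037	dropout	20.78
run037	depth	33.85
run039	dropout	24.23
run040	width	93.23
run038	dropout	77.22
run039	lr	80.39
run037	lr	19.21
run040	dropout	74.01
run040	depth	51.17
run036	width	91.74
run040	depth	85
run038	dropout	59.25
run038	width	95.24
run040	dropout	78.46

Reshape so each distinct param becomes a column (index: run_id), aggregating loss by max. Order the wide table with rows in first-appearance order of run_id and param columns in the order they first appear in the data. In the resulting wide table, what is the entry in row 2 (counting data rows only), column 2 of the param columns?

58.3

With rows in first-appearance order of run_id, row 2 is run_id=run039. param columns in first-appearance order: dropout, width, lr, depth; column 2 is width.
Long rows with run_id=run039, param=width: max(40.25, 58.3) = 58.3.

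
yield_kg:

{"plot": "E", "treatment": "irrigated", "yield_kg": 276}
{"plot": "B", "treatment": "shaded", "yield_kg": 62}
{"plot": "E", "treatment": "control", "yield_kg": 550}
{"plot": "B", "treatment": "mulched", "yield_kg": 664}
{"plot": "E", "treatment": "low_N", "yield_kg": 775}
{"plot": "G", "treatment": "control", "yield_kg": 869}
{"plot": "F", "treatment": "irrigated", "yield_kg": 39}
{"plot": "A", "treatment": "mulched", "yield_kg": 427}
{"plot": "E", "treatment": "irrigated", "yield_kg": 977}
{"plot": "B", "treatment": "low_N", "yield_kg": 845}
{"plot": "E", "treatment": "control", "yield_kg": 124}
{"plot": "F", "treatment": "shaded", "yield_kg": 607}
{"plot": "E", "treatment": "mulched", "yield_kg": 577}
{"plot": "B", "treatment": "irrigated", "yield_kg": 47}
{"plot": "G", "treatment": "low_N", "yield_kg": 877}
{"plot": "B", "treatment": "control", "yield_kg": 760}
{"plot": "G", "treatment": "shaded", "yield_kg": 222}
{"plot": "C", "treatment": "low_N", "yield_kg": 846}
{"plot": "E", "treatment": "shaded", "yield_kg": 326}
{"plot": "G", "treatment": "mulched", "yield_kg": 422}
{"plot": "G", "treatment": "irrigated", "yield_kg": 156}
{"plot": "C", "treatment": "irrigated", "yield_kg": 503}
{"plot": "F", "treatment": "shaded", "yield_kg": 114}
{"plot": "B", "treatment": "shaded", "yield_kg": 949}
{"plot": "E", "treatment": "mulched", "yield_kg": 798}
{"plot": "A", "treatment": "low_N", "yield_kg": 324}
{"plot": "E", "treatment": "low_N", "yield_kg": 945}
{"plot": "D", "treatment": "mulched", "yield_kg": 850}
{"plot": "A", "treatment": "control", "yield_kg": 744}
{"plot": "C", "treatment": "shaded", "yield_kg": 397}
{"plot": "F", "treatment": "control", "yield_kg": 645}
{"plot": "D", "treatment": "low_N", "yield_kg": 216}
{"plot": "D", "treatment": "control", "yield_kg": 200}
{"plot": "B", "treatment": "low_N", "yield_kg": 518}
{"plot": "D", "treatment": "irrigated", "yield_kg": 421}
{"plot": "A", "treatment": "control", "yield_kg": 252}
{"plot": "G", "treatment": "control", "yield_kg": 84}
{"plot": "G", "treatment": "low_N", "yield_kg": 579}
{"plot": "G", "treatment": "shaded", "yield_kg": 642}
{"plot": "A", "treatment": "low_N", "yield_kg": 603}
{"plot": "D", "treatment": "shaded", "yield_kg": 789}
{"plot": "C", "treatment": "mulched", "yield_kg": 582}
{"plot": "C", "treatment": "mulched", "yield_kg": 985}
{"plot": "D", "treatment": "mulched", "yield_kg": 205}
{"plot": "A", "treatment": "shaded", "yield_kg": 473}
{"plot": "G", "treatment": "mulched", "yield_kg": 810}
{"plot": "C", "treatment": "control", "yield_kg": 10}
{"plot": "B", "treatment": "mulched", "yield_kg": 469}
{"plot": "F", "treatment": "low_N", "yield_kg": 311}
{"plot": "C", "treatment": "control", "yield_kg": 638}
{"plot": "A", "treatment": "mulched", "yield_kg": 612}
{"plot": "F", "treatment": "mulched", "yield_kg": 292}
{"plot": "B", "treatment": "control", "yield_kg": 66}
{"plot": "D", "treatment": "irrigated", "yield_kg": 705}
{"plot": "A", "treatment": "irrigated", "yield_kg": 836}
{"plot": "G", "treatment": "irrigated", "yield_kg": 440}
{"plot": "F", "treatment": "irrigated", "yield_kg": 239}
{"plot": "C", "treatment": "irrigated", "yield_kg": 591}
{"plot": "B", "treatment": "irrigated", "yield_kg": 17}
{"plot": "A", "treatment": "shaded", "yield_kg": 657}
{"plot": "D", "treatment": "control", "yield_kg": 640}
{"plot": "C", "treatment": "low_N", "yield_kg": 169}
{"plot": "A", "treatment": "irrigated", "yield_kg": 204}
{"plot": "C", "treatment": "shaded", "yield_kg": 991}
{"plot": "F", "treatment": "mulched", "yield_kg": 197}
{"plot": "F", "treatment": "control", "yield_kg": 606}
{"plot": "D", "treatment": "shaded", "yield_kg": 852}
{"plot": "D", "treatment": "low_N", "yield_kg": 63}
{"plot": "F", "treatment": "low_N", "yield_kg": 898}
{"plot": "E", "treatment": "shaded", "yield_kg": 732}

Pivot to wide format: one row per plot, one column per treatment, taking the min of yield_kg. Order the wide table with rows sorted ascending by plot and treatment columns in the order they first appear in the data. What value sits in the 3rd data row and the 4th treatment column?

582

With rows sorted ascending by plot, row 3 is plot=C. treatment columns in first-appearance order: irrigated, shaded, control, mulched, low_N; column 4 is mulched.
Long rows with plot=C, treatment=mulched: min(582, 985) = 582.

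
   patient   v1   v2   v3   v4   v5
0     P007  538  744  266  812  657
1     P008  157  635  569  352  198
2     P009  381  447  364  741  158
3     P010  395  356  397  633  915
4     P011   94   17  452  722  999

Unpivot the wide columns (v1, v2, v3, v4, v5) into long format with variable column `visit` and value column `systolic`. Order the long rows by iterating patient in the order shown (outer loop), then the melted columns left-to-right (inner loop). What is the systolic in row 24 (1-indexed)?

722

25 rows total (5 × 5). Row 24: index ⌊(24-1)/5⌋ = 4 into patient → P011; (24-1) mod 5 = 3 into the melted columns → v4.
So row 24 is (P011, v4, 722); systolic = 722.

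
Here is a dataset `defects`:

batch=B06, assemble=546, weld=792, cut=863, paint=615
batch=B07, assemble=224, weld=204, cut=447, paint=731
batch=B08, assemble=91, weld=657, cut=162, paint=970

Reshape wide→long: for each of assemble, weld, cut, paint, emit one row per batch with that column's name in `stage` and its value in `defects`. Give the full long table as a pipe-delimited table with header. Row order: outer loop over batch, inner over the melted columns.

| batch | stage | defects |
| B06 | assemble | 546 |
| B06 | weld | 792 |
| B06 | cut | 863 |
| B06 | paint | 615 |
| B07 | assemble | 224 |
| B07 | weld | 204 |
| B07 | cut | 447 |
| B07 | paint | 731 |
| B08 | assemble | 91 |
| B08 | weld | 657 |
| B08 | cut | 162 |
| B08 | paint | 970 |

Each (batch, column) pair becomes one row: 3 × 4 = 12 rows.
For example, (B06, assemble) → defects=546.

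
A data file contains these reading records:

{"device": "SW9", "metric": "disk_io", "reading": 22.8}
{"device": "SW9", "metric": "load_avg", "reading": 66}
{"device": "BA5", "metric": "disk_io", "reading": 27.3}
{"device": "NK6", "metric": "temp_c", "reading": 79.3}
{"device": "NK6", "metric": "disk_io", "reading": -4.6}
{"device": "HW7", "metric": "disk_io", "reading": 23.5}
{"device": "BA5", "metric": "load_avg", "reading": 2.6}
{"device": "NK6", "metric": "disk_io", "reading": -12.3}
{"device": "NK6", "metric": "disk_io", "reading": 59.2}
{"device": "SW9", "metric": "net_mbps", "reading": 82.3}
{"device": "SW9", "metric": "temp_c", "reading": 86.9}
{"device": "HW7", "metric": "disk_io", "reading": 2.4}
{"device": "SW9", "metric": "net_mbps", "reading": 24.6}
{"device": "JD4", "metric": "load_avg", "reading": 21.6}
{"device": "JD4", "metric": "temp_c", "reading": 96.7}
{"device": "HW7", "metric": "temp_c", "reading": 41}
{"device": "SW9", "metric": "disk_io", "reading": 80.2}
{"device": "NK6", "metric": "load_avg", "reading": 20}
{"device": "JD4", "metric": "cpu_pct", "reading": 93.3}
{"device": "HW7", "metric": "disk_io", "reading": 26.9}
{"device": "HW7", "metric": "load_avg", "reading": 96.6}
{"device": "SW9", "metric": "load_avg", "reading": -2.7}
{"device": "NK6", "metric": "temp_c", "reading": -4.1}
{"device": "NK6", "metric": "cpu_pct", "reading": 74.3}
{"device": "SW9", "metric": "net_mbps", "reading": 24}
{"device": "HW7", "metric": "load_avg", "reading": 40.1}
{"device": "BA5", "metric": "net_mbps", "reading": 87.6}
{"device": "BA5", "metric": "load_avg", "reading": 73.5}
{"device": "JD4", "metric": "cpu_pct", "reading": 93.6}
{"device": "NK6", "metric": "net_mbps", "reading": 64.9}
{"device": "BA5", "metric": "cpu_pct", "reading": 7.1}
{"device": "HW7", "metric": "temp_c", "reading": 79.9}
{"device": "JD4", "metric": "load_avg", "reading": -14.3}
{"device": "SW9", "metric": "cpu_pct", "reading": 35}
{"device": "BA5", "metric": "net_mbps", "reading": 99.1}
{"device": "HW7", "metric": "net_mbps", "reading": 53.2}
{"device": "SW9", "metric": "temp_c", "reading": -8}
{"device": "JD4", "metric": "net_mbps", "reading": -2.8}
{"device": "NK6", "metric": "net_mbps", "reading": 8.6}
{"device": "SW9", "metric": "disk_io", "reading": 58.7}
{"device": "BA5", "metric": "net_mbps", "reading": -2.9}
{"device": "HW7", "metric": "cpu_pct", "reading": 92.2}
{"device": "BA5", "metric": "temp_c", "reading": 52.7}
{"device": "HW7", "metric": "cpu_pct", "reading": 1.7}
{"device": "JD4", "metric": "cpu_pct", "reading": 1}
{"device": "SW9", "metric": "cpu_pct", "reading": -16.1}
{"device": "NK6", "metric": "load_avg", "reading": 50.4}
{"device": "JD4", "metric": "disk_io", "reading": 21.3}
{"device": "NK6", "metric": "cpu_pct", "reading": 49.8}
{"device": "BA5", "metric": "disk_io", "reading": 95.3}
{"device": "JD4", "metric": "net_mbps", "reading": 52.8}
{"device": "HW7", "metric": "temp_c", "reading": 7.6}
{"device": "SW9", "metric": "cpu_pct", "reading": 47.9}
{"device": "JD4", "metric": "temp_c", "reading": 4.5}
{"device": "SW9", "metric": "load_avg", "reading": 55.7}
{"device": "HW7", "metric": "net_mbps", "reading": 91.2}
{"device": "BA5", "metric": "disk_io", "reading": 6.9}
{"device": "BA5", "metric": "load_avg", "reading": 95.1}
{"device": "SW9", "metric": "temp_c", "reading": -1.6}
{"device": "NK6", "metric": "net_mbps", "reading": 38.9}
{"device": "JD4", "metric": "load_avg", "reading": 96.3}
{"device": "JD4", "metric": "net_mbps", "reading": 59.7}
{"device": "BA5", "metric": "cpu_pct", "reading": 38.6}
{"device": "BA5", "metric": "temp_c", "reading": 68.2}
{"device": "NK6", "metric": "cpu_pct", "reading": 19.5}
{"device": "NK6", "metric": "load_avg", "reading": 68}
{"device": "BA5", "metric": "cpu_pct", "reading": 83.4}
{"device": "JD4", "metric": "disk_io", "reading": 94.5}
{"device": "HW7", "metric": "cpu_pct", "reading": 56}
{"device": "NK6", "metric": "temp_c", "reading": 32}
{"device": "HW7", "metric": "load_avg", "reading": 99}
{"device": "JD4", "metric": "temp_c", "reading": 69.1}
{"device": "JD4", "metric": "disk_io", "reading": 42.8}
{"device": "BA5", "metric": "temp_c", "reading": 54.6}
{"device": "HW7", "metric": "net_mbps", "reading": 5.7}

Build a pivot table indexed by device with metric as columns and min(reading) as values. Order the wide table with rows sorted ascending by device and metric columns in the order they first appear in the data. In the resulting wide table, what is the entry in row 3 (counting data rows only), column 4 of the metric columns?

-2.8

With rows sorted ascending by device, row 3 is device=JD4. metric columns in first-appearance order: disk_io, load_avg, temp_c, net_mbps, cpu_pct; column 4 is net_mbps.
Long rows with device=JD4, metric=net_mbps: min(-2.8, 52.8, 59.7) = -2.8.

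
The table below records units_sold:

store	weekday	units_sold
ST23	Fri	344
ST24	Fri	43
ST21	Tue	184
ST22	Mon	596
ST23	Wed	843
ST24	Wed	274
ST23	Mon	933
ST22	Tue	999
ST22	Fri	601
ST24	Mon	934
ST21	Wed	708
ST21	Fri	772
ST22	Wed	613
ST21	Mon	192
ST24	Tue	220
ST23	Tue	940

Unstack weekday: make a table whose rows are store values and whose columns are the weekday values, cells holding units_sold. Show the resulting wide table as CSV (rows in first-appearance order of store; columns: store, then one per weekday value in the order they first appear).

Columns: store plus the 4 distinct weekday values (Fri, Tue, Mon, Wed).
For example, row ST23 column Fri takes units_sold=344 from the long row (ST23, Fri).

store,Fri,Tue,Mon,Wed
ST23,344,940,933,843
ST24,43,220,934,274
ST21,772,184,192,708
ST22,601,999,596,613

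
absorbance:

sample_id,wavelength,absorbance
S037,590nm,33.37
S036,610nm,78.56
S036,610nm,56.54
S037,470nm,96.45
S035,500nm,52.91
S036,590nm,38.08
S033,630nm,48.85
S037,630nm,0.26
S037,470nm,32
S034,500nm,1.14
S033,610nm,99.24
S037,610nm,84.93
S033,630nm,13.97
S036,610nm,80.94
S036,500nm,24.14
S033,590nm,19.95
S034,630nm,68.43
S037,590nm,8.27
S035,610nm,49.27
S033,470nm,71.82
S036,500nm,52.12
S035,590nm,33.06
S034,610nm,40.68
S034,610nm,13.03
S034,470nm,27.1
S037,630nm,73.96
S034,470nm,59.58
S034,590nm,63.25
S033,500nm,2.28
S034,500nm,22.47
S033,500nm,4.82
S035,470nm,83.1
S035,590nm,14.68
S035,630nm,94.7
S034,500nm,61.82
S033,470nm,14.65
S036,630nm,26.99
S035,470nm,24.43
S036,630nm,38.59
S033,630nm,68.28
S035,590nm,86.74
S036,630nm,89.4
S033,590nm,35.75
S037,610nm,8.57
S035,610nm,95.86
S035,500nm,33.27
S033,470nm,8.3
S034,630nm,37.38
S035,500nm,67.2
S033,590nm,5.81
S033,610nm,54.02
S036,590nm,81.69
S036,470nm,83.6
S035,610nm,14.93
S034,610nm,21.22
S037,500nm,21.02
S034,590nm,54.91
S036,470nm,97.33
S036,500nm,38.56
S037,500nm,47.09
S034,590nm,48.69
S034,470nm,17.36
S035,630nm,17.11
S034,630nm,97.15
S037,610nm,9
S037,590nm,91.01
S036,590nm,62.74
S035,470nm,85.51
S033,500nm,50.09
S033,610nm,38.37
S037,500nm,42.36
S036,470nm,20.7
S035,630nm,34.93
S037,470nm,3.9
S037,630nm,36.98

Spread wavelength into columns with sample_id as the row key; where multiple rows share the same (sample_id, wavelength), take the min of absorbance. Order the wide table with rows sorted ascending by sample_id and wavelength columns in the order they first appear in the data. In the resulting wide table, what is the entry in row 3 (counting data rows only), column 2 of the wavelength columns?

14.93

With rows sorted ascending by sample_id, row 3 is sample_id=S035. wavelength columns in first-appearance order: 590nm, 610nm, 470nm, 500nm, 630nm; column 2 is 610nm.
Long rows with sample_id=S035, wavelength=610nm: min(49.27, 95.86, 14.93) = 14.93.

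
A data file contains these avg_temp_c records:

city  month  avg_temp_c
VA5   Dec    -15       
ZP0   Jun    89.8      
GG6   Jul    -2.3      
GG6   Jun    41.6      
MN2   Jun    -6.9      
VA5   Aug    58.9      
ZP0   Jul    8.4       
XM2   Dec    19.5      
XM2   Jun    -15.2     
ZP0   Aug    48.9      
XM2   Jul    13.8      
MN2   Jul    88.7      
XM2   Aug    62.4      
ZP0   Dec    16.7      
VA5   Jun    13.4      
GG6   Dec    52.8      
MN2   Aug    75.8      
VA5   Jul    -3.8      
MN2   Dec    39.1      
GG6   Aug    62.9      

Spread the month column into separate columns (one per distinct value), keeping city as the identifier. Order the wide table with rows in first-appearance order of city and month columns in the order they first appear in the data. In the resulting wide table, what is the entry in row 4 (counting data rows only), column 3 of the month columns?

88.7

With rows in first-appearance order of city, row 4 is city=MN2. month columns in first-appearance order: Dec, Jun, Jul, Aug; column 3 is Jul.
Long rows with city=MN2, month=Jul: avg_temp_c = 88.7.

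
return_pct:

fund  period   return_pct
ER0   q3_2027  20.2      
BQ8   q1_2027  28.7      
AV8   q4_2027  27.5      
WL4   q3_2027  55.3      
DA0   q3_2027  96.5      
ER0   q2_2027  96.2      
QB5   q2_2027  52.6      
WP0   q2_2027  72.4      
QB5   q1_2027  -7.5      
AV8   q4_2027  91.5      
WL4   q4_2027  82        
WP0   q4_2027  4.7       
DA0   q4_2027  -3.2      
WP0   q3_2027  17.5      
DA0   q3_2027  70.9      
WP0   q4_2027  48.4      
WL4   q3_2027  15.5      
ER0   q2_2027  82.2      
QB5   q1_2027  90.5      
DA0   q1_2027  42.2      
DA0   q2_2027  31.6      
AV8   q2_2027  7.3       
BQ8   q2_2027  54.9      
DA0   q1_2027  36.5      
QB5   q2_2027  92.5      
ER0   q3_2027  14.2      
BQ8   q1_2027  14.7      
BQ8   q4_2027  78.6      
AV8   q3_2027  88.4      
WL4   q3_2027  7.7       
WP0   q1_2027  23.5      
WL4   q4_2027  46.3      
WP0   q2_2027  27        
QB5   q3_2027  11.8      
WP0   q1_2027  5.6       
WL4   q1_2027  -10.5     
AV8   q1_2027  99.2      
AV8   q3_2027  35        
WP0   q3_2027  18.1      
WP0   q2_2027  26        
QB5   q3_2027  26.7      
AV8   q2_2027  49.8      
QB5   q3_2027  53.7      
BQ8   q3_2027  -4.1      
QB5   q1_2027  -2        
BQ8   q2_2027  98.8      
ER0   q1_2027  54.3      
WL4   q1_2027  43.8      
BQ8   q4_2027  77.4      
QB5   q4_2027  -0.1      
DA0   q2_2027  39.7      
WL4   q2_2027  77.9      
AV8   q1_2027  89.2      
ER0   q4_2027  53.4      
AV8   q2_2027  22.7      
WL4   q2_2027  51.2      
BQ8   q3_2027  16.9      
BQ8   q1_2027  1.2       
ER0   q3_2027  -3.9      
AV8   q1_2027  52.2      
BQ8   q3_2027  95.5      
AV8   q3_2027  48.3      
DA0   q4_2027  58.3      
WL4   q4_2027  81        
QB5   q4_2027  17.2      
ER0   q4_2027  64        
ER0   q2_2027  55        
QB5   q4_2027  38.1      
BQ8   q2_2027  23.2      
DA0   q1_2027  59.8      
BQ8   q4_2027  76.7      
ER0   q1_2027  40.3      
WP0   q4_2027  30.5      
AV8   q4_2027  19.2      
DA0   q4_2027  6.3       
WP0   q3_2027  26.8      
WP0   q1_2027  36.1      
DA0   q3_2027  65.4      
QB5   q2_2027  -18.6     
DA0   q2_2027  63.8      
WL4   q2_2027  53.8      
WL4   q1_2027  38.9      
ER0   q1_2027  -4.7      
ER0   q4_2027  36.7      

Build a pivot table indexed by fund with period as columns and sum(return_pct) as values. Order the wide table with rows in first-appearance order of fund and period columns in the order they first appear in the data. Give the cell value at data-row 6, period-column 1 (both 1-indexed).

With rows in first-appearance order of fund, row 6 is fund=QB5. period columns in first-appearance order: q3_2027, q1_2027, q4_2027, q2_2027; column 1 is q3_2027.
Long rows with fund=QB5, period=q3_2027: 11.8 + 26.7 + 53.7 = 92.2.

92.2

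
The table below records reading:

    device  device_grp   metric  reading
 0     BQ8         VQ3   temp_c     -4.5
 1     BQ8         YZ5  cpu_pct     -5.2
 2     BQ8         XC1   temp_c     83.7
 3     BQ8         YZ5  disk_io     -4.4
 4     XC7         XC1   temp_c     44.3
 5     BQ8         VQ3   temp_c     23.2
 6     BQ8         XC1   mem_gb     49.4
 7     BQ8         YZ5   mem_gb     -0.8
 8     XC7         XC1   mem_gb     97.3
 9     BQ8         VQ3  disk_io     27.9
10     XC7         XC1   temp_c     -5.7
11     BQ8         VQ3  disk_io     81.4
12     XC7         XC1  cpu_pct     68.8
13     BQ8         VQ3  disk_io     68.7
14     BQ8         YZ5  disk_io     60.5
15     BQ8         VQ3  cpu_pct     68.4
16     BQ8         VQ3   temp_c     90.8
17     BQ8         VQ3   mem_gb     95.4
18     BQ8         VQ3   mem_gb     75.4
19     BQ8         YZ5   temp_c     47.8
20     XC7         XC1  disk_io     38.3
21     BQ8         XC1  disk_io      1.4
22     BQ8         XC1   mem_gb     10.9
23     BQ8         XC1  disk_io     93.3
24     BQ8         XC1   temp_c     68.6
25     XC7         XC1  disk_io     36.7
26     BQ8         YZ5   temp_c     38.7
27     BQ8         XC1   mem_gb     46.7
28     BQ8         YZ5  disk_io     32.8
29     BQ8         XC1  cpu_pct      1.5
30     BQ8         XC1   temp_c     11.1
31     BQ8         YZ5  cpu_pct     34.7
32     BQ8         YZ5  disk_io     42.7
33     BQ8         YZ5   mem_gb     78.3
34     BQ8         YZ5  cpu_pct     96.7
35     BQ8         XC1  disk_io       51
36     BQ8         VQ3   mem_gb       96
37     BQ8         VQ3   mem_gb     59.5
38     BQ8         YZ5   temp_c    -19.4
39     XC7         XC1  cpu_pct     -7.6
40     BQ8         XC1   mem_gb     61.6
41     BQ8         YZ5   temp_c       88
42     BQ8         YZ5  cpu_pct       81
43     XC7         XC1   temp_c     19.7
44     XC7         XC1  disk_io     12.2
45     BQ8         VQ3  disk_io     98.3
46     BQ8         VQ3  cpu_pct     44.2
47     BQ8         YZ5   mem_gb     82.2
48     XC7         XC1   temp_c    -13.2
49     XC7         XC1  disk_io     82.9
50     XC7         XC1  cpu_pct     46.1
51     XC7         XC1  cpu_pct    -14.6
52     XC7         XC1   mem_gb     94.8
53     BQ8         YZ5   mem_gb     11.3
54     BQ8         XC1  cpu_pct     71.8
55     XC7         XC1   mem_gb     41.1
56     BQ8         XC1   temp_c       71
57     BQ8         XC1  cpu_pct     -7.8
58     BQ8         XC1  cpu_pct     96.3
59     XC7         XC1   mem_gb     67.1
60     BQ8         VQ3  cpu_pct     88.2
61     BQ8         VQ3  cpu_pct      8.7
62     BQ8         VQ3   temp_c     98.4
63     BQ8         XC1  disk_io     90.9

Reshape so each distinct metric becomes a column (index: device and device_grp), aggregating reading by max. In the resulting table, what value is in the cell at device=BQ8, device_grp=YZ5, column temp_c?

88

Rows with device=BQ8, device_grp=YZ5 and metric=temp_c: reading values are 47.8, 38.7, -19.4, 88.
max(47.8, 38.7, -19.4, 88) = 88.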